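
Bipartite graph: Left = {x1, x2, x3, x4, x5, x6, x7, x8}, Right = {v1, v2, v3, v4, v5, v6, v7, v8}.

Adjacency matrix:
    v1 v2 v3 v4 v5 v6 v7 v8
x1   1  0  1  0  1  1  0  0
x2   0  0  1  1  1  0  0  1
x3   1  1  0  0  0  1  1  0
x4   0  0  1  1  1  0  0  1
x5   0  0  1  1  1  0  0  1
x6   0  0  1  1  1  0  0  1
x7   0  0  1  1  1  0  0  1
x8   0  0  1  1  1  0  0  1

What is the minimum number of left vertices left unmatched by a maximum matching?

For example, pair x1-v6, x2-v5, x3-v2, x4-v3, x5-v4, x6-v8.
The set {x2, x4, x5, x6, x7, x8} has only 4 neighbours ({v3, v4, v5, v8}), so by Hall's theorem at most 6 of the 8 left vertices can be matched.
That matches 6 of the 8, leaving 2 unmatched; no matching can do better.

2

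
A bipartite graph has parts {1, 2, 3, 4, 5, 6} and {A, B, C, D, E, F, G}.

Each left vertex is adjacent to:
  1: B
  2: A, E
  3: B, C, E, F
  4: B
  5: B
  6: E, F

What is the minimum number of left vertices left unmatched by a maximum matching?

For example, pair 1-B, 2-A, 3-C, 6-E.
The set {1, 4, 5} has only 1 neighbour ({B}), so by Hall's theorem at most 4 of the 6 left vertices can be matched.
That matches 4 of the 6, leaving 2 unmatched; no matching can do better.

2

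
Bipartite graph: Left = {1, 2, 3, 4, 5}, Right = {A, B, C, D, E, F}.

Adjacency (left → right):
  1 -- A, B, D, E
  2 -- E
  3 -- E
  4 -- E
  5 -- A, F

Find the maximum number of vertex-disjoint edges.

For example, pair 1–B, 2–E, 5–F.
The set {2, 3, 4} has only 1 neighbour ({E}), so by Hall's theorem at most 3 of the 5 left vertices can be matched.

3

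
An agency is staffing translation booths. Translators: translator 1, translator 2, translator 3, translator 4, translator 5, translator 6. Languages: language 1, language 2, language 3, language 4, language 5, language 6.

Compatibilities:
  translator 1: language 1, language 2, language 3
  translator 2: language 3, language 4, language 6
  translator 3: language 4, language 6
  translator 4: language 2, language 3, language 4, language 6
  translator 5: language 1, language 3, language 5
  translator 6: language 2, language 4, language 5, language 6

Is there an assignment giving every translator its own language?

Yes

For example, pair translator 1–language 1, translator 2–language 3, translator 3–language 4, translator 4–language 2, translator 5–language 5, translator 6–language 6.
Every translator is matched, so this is a perfect matching.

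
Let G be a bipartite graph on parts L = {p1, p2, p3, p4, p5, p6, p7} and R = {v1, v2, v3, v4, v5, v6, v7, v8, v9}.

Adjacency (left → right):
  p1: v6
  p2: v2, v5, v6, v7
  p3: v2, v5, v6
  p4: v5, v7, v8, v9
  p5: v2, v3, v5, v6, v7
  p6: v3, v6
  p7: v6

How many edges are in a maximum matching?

6

A valid assignment of size 6: p1→v6, p2→v7, p3→v5, p4→v8, p5→v2, p6→v3.
The set {p1, p7} has only 1 neighbour ({v6}), so by Hall's theorem at most 6 of the 7 left vertices can be matched.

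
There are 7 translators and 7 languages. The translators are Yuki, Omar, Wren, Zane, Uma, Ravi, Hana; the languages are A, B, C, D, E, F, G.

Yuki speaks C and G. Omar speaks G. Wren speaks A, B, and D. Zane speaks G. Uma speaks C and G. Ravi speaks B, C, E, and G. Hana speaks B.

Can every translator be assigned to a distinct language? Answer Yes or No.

No

The set {Yuki, Omar, Zane, Uma} has only 2 neighbours ({C, G}), so by Hall's theorem at most 5 of the 7 translators can be matched.
Hence no matching covers every translator.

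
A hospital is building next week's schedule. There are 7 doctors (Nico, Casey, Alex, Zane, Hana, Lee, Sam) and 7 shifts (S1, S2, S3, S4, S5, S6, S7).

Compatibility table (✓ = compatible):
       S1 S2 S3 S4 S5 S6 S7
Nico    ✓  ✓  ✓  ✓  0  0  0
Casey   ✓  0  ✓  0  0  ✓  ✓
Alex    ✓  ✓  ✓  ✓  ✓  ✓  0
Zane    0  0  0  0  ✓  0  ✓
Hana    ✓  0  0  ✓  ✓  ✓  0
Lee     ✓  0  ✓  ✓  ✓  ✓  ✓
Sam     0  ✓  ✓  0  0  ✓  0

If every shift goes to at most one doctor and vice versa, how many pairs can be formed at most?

7

One maximum matching: Nico–S4, Casey–S3, Alex–S1, Zane–S5, Hana–S6, Lee–S7, Sam–S2.
All 7 doctors are matched, so no larger matching exists.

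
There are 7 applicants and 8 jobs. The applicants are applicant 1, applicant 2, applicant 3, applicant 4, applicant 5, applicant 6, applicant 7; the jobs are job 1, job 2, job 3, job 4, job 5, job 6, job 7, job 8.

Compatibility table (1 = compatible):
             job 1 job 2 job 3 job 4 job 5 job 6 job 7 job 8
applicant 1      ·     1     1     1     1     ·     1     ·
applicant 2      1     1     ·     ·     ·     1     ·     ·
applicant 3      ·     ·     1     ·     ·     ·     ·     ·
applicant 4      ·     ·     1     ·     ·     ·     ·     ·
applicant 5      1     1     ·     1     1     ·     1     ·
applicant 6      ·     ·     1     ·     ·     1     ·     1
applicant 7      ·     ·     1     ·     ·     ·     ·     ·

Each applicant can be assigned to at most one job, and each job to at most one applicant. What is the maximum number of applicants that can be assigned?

5

For example, pair applicant 1→job 7, applicant 2→job 2, applicant 3→job 3, applicant 5→job 5, applicant 6→job 6.
The set {applicant 3, applicant 4, applicant 7} has only 1 neighbour ({job 3}), so by Hall's theorem at most 5 of the 7 applicants can be matched.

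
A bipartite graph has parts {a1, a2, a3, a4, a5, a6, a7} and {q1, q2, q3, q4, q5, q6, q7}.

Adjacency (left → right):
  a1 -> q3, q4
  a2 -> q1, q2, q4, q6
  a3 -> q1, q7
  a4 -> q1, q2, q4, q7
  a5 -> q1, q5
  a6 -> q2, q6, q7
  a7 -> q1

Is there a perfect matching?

A valid assignment of size 7: a1–q3, a2–q4, a3–q7, a4–q2, a5–q5, a6–q6, a7–q1.
All 7 left vertices are covered.

Yes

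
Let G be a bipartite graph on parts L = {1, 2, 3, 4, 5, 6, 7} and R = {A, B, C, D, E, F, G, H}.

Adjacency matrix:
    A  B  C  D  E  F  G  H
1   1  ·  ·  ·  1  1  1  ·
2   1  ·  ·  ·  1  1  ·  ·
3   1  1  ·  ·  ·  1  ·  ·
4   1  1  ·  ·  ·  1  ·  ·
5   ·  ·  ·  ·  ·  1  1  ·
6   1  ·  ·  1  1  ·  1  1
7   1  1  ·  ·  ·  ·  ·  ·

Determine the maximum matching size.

6

For example, pair 1→G, 2→E, 3→B, 4→A, 5→F, 6→H.
The set {1, 2, 3, 4, 5, 7} has only 5 neighbours ({A, B, E, F, G}), so by Hall's theorem at most 6 of the 7 left vertices can be matched.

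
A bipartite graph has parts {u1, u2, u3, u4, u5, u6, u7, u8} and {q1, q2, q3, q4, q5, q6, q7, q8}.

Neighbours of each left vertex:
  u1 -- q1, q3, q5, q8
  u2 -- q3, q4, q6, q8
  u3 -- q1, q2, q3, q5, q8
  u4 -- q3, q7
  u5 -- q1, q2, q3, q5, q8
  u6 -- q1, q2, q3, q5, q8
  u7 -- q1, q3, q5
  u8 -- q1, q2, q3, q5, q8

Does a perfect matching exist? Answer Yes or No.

The set {u1, u3, u5, u6, u7, u8} has only 5 neighbours ({q1, q2, q3, q5, q8}), so by Hall's theorem at most 7 of the 8 left vertices can be matched.
Hence no matching covers every left vertex.

No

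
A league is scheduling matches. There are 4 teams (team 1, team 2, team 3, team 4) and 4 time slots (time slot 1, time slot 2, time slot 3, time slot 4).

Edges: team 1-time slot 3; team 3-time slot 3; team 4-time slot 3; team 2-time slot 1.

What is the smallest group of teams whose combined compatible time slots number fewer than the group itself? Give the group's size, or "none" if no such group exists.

2

Take S = {team 1, team 3}. Its neighbourhood is {time slot 3}, so |N(S)| = 1 < |S| = 2.
No single vertex violates Hall's condition since each has at least one neighbour, so 2 is the minimum.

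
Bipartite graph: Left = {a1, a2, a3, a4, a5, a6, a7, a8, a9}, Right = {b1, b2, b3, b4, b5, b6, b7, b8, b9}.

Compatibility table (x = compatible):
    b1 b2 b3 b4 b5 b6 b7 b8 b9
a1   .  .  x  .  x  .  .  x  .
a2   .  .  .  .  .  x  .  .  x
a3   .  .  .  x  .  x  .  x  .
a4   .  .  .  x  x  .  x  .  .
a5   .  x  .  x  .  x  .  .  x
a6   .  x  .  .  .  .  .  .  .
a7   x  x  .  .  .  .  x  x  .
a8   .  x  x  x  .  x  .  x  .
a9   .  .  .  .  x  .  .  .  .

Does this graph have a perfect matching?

Yes

A valid assignment of size 9: a1→b3, a2→b9, a3→b6, a4→b7, a5→b4, a6→b2, a7→b1, a8→b8, a9→b5.
Every left vertex is matched, so this is a perfect matching.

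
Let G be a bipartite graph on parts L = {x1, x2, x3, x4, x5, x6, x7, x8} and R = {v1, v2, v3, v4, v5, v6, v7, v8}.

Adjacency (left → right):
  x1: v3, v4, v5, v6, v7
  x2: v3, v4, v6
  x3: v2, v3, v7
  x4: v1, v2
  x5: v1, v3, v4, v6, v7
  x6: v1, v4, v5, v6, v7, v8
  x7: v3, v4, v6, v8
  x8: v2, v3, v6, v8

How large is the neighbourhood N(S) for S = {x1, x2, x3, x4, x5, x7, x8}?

8

The union of neighbours of {x1, x2, x3, x4, x5, x7, x8} is {v1, v2, v3, v4, v5, v6, v7, v8}, which has 8 elements.
Since |N(S)| = 8 ≥ |S| = 7, Hall's condition holds for this subset.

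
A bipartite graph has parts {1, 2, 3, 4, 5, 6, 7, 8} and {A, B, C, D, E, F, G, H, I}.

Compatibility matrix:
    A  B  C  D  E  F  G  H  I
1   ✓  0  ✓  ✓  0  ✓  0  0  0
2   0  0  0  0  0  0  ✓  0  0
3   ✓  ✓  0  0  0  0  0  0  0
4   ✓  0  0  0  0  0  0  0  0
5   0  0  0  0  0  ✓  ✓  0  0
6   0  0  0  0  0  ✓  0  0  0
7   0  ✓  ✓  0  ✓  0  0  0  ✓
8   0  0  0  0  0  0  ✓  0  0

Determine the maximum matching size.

One maximum matching: 1→C, 2→G, 3→B, 4→A, 5→F, 7→E.
The set {2, 5, 6, 8} has only 2 neighbours ({F, G}), so by Hall's theorem at most 6 of the 8 left vertices can be matched.

6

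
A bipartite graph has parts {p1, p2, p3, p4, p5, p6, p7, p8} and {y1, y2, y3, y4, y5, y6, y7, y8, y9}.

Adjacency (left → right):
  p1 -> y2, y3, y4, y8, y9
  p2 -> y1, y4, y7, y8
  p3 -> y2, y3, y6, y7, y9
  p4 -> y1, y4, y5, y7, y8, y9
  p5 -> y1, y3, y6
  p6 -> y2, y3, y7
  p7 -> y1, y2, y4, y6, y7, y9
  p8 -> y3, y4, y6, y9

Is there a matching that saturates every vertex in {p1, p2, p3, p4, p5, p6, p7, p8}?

For example, pair p1→y8, p2→y7, p3→y9, p4→y4, p5→y1, p6→y2, p7→y6, p8→y3.
Every left vertex is matched, so this matching saturates all of them.

Yes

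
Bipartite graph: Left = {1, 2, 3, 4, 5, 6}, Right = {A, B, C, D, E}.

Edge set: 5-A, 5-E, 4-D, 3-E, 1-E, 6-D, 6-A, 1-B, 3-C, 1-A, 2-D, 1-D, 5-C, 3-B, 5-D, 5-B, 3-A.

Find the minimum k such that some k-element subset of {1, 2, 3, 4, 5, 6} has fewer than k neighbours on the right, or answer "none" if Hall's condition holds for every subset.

2

Take S = {2, 4}. Its neighbourhood is {D}, so |N(S)| = 1 < |S| = 2.
No single vertex violates Hall's condition since each has at least one neighbour, so 2 is the minimum.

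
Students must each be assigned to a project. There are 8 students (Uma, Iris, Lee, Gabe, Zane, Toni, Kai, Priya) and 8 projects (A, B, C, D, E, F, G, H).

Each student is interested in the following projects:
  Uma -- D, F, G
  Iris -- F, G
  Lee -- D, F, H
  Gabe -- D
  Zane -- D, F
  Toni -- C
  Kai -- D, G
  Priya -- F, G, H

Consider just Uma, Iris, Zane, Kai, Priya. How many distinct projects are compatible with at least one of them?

4

The union of neighbours of {Uma, Iris, Zane, Kai, Priya} is {D, F, G, H}, which has 4 elements.
Since |N(S)| = 4 < |S| = 5, Hall's condition fails for this subset.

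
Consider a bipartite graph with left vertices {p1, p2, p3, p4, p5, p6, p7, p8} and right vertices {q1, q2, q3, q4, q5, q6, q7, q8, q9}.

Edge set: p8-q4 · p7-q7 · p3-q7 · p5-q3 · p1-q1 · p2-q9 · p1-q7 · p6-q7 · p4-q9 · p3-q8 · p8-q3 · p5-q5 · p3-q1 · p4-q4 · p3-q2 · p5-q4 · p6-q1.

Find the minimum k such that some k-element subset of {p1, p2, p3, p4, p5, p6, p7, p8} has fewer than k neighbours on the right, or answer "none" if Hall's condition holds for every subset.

3

Take S = {p1, p6, p7}. Its neighbourhood is {q1, q7}, so |N(S)| = 2 < |S| = 3.
Every subset of size less than 3 has at least as many neighbours as members, so 3 is the minimum.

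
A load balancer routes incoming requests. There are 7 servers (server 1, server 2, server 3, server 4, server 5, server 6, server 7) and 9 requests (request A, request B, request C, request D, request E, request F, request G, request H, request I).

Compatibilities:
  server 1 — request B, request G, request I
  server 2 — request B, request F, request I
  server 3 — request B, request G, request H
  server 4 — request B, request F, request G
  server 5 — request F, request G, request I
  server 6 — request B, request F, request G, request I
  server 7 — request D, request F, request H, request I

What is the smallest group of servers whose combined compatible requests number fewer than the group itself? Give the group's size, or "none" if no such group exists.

Take S = {server 1, server 2, server 4, server 5, server 6}. Its neighbourhood is {request B, request F, request G, request I}, so |N(S)| = 4 < |S| = 5.
Every subset of size less than 5 has at least as many neighbours as members, so 5 is the minimum.

5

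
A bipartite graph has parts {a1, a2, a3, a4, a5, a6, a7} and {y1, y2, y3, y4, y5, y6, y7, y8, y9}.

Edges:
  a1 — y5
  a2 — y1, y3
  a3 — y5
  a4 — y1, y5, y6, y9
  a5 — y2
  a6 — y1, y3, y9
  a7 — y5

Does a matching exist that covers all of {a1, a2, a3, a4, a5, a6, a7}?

No

The set {a1, a3, a7} has only 1 neighbour ({y5}), so by Hall's theorem at most 5 of the 7 left vertices can be matched.
Hence no matching covers every left vertex.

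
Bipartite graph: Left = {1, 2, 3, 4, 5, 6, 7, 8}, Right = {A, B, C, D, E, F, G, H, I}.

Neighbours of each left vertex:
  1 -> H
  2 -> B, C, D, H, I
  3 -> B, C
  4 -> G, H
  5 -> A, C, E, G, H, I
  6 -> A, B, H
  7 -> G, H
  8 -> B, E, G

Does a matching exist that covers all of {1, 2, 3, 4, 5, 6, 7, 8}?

The set {1, 4, 7} has only 2 neighbours ({G, H}), so by Hall's theorem at most 7 of the 8 left vertices can be matched.
Hence no matching covers every left vertex.

No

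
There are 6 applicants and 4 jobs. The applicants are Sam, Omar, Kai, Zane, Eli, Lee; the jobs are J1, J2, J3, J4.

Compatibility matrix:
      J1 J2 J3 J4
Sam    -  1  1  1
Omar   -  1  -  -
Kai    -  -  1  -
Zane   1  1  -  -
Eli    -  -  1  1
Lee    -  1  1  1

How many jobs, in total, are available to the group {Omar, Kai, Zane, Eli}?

The union of neighbours of {Omar, Kai, Zane, Eli} is {J1, J2, J3, J4}, which has 4 elements.
Since |N(S)| = 4 ≥ |S| = 4, Hall's condition holds for this subset.

4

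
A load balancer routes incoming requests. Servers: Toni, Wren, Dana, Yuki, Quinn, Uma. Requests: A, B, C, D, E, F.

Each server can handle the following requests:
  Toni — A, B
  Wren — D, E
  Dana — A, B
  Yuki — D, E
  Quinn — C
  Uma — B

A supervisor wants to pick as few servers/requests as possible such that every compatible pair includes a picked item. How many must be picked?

{Wren, Yuki, Quinn, A, B} is a vertex cover of size 5: every edge has an endpoint in this set.
No smaller cover exists because Toni–A, Wren–D, Dana–B, Yuki–E, Quinn–C is a matching of size 5, and a cover must include an endpoint of each of these disjoint edges (König's theorem).

5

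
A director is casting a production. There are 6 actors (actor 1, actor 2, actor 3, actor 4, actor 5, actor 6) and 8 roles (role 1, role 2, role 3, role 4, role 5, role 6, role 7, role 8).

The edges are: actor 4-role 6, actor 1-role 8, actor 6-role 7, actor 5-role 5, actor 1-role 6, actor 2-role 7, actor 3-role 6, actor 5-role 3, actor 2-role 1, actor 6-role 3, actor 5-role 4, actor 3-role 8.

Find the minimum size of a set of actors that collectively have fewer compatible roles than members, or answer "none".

3

Take S = {actor 1, actor 3, actor 4}. Its neighbourhood is {role 6, role 8}, so |N(S)| = 2 < |S| = 3.
Every subset of size less than 3 has at least as many neighbours as members, so 3 is the minimum.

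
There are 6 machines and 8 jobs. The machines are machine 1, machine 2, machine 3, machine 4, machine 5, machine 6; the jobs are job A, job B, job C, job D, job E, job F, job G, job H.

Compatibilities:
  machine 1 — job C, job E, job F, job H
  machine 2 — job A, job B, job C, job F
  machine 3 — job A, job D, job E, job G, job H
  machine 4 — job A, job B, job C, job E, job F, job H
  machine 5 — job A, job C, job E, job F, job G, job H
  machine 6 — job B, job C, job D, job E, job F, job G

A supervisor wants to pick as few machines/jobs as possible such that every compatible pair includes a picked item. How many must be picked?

{machine 1, machine 2, machine 3, machine 4, machine 5, machine 6} is a vertex cover of size 6: every edge has an endpoint in this set.
No smaller cover exists because machine 1–job E, machine 2–job A, machine 3–job D, machine 4–job B, machine 5–job H, machine 6–job F is a matching of size 6, and a cover must include an endpoint of each of these disjoint edges (König's theorem).

6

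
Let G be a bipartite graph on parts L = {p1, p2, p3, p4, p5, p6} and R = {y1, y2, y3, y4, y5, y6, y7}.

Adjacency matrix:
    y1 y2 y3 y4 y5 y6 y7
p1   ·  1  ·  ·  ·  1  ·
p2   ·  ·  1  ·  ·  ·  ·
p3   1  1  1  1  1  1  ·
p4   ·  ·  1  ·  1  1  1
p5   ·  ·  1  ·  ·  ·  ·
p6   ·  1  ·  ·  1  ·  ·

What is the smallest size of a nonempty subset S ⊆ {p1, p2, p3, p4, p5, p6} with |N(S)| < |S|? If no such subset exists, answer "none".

2

Take S = {p2, p5}. Its neighbourhood is {y3}, so |N(S)| = 1 < |S| = 2.
No single vertex violates Hall's condition since each has at least one neighbour, so 2 is the minimum.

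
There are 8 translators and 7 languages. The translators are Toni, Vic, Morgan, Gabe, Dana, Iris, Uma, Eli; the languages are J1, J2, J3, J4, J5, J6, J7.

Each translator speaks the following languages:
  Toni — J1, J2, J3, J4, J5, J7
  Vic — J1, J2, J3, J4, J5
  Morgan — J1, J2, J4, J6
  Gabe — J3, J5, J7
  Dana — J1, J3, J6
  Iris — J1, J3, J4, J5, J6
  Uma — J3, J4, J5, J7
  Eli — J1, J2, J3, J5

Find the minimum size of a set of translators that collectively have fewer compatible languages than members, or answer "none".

Take S = {Toni, Vic, Morgan, Gabe, Dana, Iris, Uma, Eli}. Its neighbourhood is {J1, J2, J3, J4, J5, J6, J7}, so |N(S)| = 7 < |S| = 8.
Every subset of size less than 8 has at least as many neighbours as members, so 8 is the minimum.

8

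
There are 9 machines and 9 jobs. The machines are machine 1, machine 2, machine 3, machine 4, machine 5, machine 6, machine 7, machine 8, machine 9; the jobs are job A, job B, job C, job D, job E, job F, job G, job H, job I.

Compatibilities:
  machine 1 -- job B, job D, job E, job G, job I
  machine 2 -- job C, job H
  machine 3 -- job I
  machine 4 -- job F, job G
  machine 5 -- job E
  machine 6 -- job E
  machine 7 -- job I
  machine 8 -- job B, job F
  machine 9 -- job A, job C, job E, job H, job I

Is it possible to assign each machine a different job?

No

The set {machine 3, machine 5, machine 6, machine 7} has only 2 neighbours ({job E, job I}), so by Hall's theorem at most 7 of the 9 machines can be matched.
Hence no matching covers every machine.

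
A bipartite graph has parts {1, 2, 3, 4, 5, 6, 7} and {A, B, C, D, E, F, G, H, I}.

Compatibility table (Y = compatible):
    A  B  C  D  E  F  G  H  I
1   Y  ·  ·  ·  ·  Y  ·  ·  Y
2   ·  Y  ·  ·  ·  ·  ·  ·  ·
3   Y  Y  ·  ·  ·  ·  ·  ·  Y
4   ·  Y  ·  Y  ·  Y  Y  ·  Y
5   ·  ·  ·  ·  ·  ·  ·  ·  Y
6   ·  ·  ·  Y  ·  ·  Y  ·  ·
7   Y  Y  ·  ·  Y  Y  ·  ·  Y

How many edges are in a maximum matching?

For example, pair 1–F, 2–B, 3–A, 4–D, 5–I, 6–G, 7–E.
All 7 left vertices are matched, so no larger matching exists.

7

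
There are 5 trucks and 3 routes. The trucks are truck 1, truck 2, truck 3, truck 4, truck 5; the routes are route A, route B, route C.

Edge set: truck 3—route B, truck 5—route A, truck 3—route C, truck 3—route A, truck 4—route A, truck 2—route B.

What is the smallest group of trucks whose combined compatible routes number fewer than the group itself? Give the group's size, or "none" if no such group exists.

Take S = {truck 1}. Its neighbourhood is {}, so |N(S)| = 0 < |S| = 1.

1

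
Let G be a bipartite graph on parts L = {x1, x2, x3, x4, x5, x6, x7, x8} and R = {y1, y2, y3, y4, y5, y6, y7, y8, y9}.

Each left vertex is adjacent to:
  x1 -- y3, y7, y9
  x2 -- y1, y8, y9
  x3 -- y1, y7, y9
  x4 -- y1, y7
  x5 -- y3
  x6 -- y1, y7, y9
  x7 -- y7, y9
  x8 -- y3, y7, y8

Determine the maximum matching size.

5

For example, pair x1-y7, x2-y8, x3-y9, x4-y1, x5-y3.
The set {x1, x2, x3, x4, x5, x6, x7, x8} has only 5 neighbours ({y1, y3, y7, y8, y9}), so by Hall's theorem at most 5 of the 8 left vertices can be matched.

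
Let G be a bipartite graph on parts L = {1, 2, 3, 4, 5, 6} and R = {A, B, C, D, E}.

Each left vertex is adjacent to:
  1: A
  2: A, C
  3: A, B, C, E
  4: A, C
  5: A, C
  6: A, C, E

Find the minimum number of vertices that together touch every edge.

A maximum matching has 4 edges (e.g. 1–A, 2–C, 3–B, 6–E).
By König's theorem the minimum vertex cover has the same size. One such cover is {3, 6, A, C}.

4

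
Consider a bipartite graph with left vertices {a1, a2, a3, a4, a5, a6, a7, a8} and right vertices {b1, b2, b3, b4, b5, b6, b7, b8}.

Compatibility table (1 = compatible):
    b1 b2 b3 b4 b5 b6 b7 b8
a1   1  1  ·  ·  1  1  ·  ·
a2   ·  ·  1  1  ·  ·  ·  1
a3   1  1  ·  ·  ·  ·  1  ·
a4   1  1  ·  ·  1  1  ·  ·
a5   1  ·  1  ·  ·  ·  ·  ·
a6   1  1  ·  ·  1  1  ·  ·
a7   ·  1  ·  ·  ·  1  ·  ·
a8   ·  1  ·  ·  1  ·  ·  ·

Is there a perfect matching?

The set {a1, a4, a6, a7, a8} has only 4 neighbours ({b1, b2, b5, b6}), so by Hall's theorem at most 7 of the 8 left vertices can be matched.
Hence no matching covers every left vertex.

No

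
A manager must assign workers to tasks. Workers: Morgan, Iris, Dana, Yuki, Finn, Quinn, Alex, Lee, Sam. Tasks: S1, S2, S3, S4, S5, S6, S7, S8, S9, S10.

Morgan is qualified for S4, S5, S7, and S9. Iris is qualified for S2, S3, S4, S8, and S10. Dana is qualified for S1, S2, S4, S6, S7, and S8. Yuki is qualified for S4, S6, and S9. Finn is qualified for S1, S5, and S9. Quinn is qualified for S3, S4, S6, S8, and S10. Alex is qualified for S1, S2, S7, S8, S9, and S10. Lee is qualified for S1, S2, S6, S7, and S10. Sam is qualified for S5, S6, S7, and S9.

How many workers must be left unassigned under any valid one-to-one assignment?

0

A valid assignment of size 9: Morgan→S5, Iris→S8, Dana→S2, Yuki→S4, Finn→S1, Quinn→S3, Alex→S9, Lee→S7, Sam→S6.
All 9 workers are matched, so no larger matching exists.
That matches 9 of the 9, leaving 0 unmatched; no matching can do better.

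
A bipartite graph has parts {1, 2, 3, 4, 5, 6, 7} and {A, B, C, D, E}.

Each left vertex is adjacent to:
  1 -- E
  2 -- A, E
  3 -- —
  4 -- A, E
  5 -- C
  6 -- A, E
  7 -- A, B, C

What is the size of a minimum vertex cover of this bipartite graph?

The 4 edges 1–E, 2–A, 5–C, 7–B form a matching, so any vertex cover needs at least 4 vertices (one per matched edge).
Conversely {5, 7, A, E} meets every edge and has exactly 4 vertices, so 4 is optimal.

4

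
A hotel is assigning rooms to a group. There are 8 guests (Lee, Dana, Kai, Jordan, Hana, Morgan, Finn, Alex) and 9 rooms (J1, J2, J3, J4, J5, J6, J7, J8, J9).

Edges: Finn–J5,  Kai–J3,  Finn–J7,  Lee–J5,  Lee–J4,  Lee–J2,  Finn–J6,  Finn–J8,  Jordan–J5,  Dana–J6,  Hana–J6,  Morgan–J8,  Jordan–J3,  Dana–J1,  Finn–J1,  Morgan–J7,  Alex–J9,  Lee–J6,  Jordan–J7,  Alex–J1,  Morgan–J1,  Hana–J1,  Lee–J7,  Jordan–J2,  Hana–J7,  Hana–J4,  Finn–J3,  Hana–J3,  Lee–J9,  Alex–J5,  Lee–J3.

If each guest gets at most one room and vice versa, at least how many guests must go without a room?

0

For example, pair Lee→J6, Dana→J1, Kai→J3, Jordan→J5, Hana→J4, Morgan→J8, Finn→J7, Alex→J9.
All 8 guests are matched, so no larger matching exists.
That matches 8 of the 8, leaving 0 unmatched; no matching can do better.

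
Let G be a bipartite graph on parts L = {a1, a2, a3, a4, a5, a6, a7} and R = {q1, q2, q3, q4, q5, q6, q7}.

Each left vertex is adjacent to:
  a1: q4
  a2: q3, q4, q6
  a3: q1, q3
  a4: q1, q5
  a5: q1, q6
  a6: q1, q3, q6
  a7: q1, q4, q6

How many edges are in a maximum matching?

A valid assignment of size 5: a1-q4, a2-q3, a3-q1, a4-q5, a5-q6.
The set {a1, a2, a3, a5, a6, a7} has only 4 neighbours ({q1, q3, q4, q6}), so by Hall's theorem at most 5 of the 7 left vertices can be matched.

5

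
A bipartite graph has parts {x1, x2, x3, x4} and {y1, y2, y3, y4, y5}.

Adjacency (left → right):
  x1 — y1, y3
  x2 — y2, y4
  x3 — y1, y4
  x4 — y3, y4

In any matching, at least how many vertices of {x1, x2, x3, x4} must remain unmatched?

0

A valid assignment of size 4: x1–y1, x2–y2, x3–y4, x4–y3.
This saturates every left vertex, so 4 is the maximum.
That matches 4 of the 4, leaving 0 unmatched; no matching can do better.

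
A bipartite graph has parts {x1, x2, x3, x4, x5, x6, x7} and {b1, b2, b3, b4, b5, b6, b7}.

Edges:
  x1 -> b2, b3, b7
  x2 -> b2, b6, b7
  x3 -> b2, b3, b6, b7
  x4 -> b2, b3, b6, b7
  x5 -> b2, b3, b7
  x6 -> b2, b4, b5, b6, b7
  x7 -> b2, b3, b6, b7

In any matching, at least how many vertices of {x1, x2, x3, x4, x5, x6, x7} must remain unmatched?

For example, pair x1–b2, x2–b7, x3–b6, x4–b3, x6–b5.
The set {x1, x2, x3, x4, x5, x7} has only 4 neighbours ({b2, b3, b6, b7}), so by Hall's theorem at most 5 of the 7 left vertices can be matched.
That matches 5 of the 7, leaving 2 unmatched; no matching can do better.

2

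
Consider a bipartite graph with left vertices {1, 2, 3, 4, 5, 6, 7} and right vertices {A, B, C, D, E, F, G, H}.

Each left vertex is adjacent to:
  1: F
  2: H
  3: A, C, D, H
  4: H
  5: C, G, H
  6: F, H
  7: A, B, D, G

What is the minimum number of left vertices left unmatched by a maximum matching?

2

A valid assignment of size 5: 1→F, 2→H, 3→D, 5→C, 7→B.
The set {1, 2, 4, 6} has only 2 neighbours ({F, H}), so by Hall's theorem at most 5 of the 7 left vertices can be matched.
That matches 5 of the 7, leaving 2 unmatched; no matching can do better.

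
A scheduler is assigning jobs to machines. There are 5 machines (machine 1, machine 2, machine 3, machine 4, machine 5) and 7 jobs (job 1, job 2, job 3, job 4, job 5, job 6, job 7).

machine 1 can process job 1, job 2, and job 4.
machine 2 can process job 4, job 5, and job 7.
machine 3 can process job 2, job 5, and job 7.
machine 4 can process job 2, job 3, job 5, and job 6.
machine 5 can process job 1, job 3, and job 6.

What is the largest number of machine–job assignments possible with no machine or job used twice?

5

A valid assignment of size 5: machine 1-job 1, machine 2-job 4, machine 3-job 5, machine 4-job 2, machine 5-job 3.
All 5 machines are matched, so no larger matching exists.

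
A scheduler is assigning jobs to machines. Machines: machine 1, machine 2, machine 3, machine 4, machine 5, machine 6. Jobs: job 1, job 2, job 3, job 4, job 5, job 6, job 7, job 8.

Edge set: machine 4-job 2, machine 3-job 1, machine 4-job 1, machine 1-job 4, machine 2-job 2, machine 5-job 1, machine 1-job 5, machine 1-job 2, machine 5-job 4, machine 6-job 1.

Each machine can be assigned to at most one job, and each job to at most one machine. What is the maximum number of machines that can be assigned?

One maximum matching: machine 1→job 5, machine 2→job 2, machine 3→job 1, machine 5→job 4.
The set {machine 2, machine 3, machine 4, machine 6} has only 2 neighbours ({job 1, job 2}), so by Hall's theorem at most 4 of the 6 machines can be matched.

4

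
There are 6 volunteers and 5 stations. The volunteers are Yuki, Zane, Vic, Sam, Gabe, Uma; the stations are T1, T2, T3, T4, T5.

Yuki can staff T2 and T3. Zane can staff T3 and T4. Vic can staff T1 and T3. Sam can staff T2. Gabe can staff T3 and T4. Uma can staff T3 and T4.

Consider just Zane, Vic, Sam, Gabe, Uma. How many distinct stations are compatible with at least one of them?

4

The union of neighbours of {Zane, Vic, Sam, Gabe, Uma} is {T1, T2, T3, T4}, which has 4 elements.
Since |N(S)| = 4 < |S| = 5, Hall's condition fails for this subset.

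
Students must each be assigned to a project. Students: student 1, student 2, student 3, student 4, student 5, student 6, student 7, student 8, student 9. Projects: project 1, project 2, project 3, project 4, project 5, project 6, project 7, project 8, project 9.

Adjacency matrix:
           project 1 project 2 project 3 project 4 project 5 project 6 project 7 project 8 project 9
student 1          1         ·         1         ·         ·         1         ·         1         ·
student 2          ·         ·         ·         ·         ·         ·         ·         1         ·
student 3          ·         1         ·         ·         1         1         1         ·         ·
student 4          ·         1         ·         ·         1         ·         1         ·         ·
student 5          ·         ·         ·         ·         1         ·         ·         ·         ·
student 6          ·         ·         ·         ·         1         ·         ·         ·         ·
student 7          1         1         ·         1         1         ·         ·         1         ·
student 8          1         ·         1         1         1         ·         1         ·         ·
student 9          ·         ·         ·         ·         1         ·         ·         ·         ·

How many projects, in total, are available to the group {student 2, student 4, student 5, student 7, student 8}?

7

The union of neighbours of {student 2, student 4, student 5, student 7, student 8} is {project 1, project 2, project 3, project 4, project 5, project 7, project 8}, which has 7 elements.
Since |N(S)| = 7 ≥ |S| = 5, Hall's condition holds for this subset.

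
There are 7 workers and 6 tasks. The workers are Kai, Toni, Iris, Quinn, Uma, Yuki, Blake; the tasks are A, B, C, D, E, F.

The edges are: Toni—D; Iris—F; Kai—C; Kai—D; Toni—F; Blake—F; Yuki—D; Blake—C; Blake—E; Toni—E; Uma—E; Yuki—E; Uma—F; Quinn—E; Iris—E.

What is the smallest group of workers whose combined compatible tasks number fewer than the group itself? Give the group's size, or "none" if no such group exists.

Take S = {Iris, Quinn, Uma}. Its neighbourhood is {E, F}, so |N(S)| = 2 < |S| = 3.
Every subset of size less than 3 has at least as many neighbours as members, so 3 is the minimum.

3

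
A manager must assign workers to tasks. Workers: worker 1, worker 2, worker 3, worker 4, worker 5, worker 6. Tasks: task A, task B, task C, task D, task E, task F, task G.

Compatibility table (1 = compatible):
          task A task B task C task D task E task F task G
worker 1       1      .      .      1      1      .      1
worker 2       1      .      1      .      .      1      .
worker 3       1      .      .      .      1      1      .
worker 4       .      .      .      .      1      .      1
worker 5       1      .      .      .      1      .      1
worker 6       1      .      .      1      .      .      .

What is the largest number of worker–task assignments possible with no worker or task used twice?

6

For example, pair worker 1→task E, worker 2→task C, worker 3→task F, worker 4→task G, worker 5→task A, worker 6→task D.
All 6 workers are matched, so no larger matching exists.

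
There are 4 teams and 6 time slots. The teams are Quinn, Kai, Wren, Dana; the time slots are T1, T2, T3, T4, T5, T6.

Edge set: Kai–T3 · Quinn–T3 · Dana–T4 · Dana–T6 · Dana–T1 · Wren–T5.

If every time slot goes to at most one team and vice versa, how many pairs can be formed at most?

3

A valid assignment of size 3: Quinn-T3, Wren-T5, Dana-T6.
The set {Quinn, Kai} has only 1 neighbour ({T3}), so by Hall's theorem at most 3 of the 4 teams can be matched.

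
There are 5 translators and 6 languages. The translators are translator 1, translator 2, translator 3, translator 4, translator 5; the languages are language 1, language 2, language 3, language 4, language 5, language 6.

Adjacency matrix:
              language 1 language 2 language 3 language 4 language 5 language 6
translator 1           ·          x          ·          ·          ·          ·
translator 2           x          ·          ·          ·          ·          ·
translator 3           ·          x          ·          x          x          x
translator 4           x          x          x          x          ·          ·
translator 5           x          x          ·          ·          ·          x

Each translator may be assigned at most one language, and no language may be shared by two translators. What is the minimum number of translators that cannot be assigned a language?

0

A valid assignment of size 5: translator 1–language 2, translator 2–language 1, translator 3–language 4, translator 4–language 3, translator 5–language 6.
This saturates every translator, so 5 is the maximum.
That matches 5 of the 5, leaving 0 unmatched; no matching can do better.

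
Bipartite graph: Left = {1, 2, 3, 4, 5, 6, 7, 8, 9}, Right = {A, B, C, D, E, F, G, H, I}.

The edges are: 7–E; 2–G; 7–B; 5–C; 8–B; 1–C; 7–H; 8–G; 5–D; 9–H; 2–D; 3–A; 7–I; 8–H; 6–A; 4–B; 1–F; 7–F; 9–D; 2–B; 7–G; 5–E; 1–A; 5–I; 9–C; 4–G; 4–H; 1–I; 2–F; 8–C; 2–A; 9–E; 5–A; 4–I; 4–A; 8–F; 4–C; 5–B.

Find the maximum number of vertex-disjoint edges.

A valid assignment of size 8: 1-I, 2-F, 3-A, 4-B, 5-D, 7-G, 8-H, 9-E.
The set {3, 6} has only 1 neighbour ({A}), so by Hall's theorem at most 8 of the 9 left vertices can be matched.

8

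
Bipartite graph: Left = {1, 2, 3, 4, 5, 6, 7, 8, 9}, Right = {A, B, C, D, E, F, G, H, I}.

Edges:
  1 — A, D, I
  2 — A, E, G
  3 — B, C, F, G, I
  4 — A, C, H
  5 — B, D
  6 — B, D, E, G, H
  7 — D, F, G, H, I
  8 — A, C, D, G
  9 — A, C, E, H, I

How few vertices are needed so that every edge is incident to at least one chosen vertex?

9

{1, 2, 3, 4, 5, 6, 7, 8, 9} is a vertex cover of size 9: every edge has an endpoint in this set.
No smaller cover exists because 1–I, 2–E, 3–B, 4–H, 5–D, 6–G, 7–F, 8–C, 9–A is a matching of size 9, and a cover must include an endpoint of each of these disjoint edges (König's theorem).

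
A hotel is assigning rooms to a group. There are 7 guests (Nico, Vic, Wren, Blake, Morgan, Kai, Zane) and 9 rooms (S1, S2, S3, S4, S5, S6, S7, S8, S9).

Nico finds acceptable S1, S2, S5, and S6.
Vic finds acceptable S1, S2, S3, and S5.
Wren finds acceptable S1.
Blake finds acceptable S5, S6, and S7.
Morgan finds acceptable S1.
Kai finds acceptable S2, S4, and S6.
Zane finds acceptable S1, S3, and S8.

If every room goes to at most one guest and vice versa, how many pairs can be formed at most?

For example, pair Nico→S6, Vic→S3, Wren→S1, Blake→S7, Kai→S2, Zane→S8.
The set {Wren, Morgan} has only 1 neighbour ({S1}), so by Hall's theorem at most 6 of the 7 guests can be matched.

6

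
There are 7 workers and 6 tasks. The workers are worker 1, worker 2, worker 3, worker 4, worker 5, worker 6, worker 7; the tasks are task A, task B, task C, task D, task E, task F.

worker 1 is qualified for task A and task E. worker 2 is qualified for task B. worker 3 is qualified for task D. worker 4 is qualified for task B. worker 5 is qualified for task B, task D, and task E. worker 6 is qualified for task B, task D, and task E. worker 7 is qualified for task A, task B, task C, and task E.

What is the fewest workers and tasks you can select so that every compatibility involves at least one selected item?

5

The 5 edges worker 1–task A, worker 2–task B, worker 3–task D, worker 5–task E, worker 7–task C form a matching, so any vertex cover needs at least 5 vertices (one per matched edge).
Conversely {worker 1, worker 7, task B, task D, task E} meets every edge and has exactly 5 vertices, so 5 is optimal.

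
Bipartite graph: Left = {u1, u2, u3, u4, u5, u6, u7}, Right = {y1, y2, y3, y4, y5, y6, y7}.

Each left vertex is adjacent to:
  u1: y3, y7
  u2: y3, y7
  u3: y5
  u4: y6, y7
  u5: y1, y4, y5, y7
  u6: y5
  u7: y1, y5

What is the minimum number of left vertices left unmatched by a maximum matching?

1

A valid assignment of size 6: u1-y7, u2-y3, u3-y5, u4-y6, u5-y4, u7-y1.
The set {u3, u6} has only 1 neighbour ({y5}), so by Hall's theorem at most 6 of the 7 left vertices can be matched.
That matches 6 of the 7, leaving 1 unmatched; no matching can do better.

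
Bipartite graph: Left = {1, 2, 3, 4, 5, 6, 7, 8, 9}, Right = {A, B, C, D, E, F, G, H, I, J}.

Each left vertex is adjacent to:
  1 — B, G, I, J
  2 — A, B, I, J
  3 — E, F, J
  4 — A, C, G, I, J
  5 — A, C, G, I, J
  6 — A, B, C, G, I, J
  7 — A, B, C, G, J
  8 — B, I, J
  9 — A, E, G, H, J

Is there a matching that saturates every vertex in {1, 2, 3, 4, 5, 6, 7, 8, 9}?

No

The set {1, 2, 4, 5, 6, 7, 8} has only 6 neighbours ({A, B, C, G, I, J}), so by Hall's theorem at most 8 of the 9 left vertices can be matched.
Hence no matching covers every left vertex.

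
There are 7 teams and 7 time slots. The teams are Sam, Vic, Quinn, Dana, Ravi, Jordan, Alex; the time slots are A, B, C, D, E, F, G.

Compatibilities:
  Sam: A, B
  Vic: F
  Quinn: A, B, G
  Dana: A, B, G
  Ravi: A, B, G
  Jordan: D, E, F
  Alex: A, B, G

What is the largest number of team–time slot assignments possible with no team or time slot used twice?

5

For example, pair Sam–A, Vic–F, Quinn–G, Dana–B, Jordan–E.
The set {Sam, Quinn, Dana, Ravi, Alex} has only 3 neighbours ({A, B, G}), so by Hall's theorem at most 5 of the 7 teams can be matched.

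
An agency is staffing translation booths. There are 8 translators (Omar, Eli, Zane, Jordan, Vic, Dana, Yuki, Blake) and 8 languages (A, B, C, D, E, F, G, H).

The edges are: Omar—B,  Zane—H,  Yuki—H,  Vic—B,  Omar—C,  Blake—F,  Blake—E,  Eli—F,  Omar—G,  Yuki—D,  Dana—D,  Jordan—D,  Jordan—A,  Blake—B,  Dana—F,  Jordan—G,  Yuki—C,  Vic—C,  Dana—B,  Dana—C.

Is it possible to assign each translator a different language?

Yes

For example, pair Omar→G, Eli→F, Zane→H, Jordan→A, Vic→B, Dana→D, Yuki→C, Blake→E.
All 8 translators are covered.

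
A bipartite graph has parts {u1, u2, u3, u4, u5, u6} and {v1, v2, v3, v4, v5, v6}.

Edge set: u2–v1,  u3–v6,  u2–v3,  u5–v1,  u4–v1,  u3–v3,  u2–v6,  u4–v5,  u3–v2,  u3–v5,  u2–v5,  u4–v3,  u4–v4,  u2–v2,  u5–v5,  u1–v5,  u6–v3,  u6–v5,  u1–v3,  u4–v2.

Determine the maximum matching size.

For example, pair u1–v5, u2–v2, u3–v6, u4–v4, u5–v1, u6–v3.
All 6 left vertices are matched, so no larger matching exists.

6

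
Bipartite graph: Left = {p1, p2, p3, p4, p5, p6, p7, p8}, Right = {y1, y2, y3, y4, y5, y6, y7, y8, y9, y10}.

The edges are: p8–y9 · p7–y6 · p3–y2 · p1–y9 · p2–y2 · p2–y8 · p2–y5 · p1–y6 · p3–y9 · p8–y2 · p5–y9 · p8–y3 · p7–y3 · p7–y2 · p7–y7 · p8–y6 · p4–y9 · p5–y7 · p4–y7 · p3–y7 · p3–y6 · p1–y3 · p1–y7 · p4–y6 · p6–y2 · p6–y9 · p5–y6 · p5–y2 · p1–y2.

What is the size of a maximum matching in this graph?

6

One maximum matching: p1-y3, p2-y8, p3-y7, p4-y9, p5-y6, p6-y2.
The set {p1, p3, p4, p5, p6, p7, p8} has only 5 neighbours ({y2, y3, y6, y7, y9}), so by Hall's theorem at most 6 of the 8 left vertices can be matched.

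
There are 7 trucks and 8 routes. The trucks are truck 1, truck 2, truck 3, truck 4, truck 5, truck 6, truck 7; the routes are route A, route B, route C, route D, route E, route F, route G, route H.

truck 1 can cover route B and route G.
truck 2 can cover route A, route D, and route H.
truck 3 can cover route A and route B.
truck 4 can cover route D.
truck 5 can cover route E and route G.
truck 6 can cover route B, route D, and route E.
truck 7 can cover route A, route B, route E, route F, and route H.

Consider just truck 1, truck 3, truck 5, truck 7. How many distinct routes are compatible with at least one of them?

The union of neighbours of {truck 1, truck 3, truck 5, truck 7} is {route A, route B, route E, route F, route G, route H}, which has 6 elements.
Since |N(S)| = 6 ≥ |S| = 4, Hall's condition holds for this subset.

6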